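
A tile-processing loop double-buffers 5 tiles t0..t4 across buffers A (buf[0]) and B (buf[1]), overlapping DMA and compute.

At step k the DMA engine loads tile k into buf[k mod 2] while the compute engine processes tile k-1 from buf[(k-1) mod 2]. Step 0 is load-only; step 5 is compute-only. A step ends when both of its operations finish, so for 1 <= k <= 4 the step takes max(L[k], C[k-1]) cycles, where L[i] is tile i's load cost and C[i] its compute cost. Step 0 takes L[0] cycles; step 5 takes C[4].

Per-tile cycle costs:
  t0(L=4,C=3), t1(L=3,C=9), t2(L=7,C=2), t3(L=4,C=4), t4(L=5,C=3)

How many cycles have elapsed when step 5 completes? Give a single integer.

end_cycle[5] = 28

k=0 load=t0/4c comp=- wait=4 total=4
k=1 load=t1/3c comp=t0/3c wait=3 total=7
k=2 load=t2/7c comp=t1/9c wait=9 total=16
k=3 load=t3/4c comp=t2/2c wait=4 total=20
k=4 load=t4/5c comp=t3/4c wait=5 total=25
k=5 load=- comp=t4/3c wait=3 total=28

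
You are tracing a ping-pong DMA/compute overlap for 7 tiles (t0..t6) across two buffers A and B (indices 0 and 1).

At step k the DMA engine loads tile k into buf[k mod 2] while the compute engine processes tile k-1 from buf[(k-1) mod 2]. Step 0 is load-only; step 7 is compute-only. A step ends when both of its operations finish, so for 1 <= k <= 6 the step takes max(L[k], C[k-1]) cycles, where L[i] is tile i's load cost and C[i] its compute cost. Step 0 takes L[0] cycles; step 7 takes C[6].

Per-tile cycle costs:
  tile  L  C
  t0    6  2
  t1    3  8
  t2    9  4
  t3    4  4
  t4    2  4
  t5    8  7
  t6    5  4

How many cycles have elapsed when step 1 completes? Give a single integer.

  0. 6=6c; end=6; A:t0 B:-
  1. max(3,2)=3c; end=9; A:t0 B:t1
  2. max(9,8)=9c; end=18; A:t2 B:t1
  3. max(4,4)=4c; end=22; A:t2 B:t3
  4. max(2,4)=4c; end=26; A:t4 B:t3
  5. max(8,4)=8c; end=34; A:t4 B:t5
  6. max(5,7)=7c; end=41; A:t6 B:t5
  7. 4=4c; end=45; A:t6 B:t5

end_cycle[1] = 9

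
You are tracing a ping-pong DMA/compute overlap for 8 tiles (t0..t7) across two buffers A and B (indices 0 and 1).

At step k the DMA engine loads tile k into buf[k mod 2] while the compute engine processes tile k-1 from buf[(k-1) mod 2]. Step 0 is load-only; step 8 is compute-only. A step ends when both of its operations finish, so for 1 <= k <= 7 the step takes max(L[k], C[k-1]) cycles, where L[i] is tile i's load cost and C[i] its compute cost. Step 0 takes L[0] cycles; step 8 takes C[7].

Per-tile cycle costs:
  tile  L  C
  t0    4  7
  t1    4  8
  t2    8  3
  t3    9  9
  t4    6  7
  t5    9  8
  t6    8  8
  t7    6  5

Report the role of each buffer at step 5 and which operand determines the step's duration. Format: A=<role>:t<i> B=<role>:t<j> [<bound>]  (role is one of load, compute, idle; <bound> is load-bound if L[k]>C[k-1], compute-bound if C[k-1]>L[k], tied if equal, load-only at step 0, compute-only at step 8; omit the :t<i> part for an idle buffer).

step 5: A=compute:t4 B=load:t5 [load-bound]

  0. 4=4c; end=4; A:t0 B:-
  1. max(4,7)=7c; end=11; A:t0 B:t1
  2. max(8,8)=8c; end=19; A:t2 B:t1
  3. max(9,3)=9c; end=28; A:t2 B:t3
  4. max(6,9)=9c; end=37; A:t4 B:t3
  5. max(9,7)=9c; end=46; A:t4 B:t5
  6. max(8,8)=8c; end=54; A:t6 B:t5
  7. max(6,8)=8c; end=62; A:t6 B:t7
  8. 5=5c; end=67; A:t6 B:t7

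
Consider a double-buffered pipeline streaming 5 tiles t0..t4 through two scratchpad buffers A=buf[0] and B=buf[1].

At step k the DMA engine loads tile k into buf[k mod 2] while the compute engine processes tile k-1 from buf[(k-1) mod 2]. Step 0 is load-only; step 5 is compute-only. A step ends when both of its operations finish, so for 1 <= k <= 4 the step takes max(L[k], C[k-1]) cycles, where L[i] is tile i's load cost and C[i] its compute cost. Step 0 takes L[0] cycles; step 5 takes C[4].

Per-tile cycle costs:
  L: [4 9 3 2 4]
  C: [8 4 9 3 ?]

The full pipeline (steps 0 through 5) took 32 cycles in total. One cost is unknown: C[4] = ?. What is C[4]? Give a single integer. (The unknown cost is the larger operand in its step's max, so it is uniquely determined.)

step 0 = dur = L[0]=4 = 4
step 1 = dur = max(L[1]=9, C[0]=8) = 9
step 2 = dur = max(L[2]=3, C[1]=4) = 4
step 3 = dur = max(L[3]=2, C[2]=9) = 9
step 4 = dur = max(L[4]=4, C[3]=3) = 4
step 5 = dur = C[4]=? = C[4]  (unknown; binding)
sum of known step durations = 30
dur[5] = total - known = 32 - 30 = 2
C[4] is the binding max in step 5, so C[4] = dur[5] = 2

C[4] = 2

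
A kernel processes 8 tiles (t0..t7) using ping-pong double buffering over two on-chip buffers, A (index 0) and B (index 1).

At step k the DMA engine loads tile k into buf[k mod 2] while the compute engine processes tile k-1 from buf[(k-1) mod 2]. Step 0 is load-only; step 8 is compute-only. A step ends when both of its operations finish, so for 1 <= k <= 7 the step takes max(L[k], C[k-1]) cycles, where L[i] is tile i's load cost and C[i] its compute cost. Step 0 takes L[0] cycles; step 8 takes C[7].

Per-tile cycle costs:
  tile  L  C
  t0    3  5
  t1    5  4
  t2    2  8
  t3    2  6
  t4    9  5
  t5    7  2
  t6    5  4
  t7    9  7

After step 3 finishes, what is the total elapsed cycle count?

  0. 3=3c; end=3; A:t0 B:-
  1. max(5,5)=5c; end=8; A:t0 B:t1
  2. max(2,4)=4c; end=12; A:t2 B:t1
  3. max(2,8)=8c; end=20; A:t2 B:t3
  4. max(9,6)=9c; end=29; A:t4 B:t3
  5. max(7,5)=7c; end=36; A:t4 B:t5
  6. max(5,2)=5c; end=41; A:t6 B:t5
  7. max(9,4)=9c; end=50; A:t6 B:t7
  8. 7=7c; end=57; A:t6 B:t7

end_cycle[3] = 20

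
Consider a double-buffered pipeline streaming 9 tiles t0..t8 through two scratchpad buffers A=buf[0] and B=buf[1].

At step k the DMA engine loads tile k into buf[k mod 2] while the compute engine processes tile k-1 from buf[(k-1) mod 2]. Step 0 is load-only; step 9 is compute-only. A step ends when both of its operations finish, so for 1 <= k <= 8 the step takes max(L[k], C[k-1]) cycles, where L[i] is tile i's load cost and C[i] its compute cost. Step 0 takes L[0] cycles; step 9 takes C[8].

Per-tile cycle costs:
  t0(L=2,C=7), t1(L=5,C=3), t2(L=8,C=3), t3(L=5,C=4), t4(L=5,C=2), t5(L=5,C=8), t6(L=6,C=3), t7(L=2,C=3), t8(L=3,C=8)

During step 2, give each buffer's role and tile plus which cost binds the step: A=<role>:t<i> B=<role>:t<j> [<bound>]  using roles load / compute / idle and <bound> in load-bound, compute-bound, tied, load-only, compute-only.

step 2: A=load:t2 B=compute:t1 [load-bound]

step 0: L[0]=2 → dur=2, Σ=2 | A=load:t0 B=idle [load-only]
step 1: L[1]=5 C[0]=7 → dur=7, Σ=9 | A=compute:t0 B=load:t1 [compute-bound]
step 2: L[2]=8 C[1]=3 → dur=8, Σ=17 | A=load:t2 B=compute:t1 [load-bound]
step 3: L[3]=5 C[2]=3 → dur=5, Σ=22 | A=compute:t2 B=load:t3 [load-bound]
step 4: L[4]=5 C[3]=4 → dur=5, Σ=27 | A=load:t4 B=compute:t3 [load-bound]
step 5: L[5]=5 C[4]=2 → dur=5, Σ=32 | A=compute:t4 B=load:t5 [load-bound]
step 6: L[6]=6 C[5]=8 → dur=8, Σ=40 | A=load:t6 B=compute:t5 [compute-bound]
step 7: L[7]=2 C[6]=3 → dur=3, Σ=43 | A=compute:t6 B=load:t7 [compute-bound]
step 8: L[8]=3 C[7]=3 → dur=3, Σ=46 | A=load:t8 B=compute:t7 [tied]
step 9: C[8]=8 → dur=8, Σ=54 | A=compute:t8 B=idle [compute-only]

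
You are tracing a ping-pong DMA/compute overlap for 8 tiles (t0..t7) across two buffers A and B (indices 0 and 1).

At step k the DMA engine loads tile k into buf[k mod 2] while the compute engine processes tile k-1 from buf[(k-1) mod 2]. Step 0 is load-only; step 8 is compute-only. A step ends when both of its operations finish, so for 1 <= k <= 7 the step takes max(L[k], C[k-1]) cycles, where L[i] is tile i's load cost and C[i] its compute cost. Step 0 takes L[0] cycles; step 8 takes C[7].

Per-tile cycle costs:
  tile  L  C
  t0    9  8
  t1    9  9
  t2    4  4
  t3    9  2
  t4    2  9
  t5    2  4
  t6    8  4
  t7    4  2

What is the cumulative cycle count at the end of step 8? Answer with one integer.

k=0 load=t0/9c comp=- wait=9 total=9
k=1 load=t1/9c comp=t0/8c wait=9 total=18
k=2 load=t2/4c comp=t1/9c wait=9 total=27
k=3 load=t3/9c comp=t2/4c wait=9 total=36
k=4 load=t4/2c comp=t3/2c wait=2 total=38
k=5 load=t5/2c comp=t4/9c wait=9 total=47
k=6 load=t6/8c comp=t5/4c wait=8 total=55
k=7 load=t7/4c comp=t6/4c wait=4 total=59
k=8 load=- comp=t7/2c wait=2 total=61

end_cycle[8] = 61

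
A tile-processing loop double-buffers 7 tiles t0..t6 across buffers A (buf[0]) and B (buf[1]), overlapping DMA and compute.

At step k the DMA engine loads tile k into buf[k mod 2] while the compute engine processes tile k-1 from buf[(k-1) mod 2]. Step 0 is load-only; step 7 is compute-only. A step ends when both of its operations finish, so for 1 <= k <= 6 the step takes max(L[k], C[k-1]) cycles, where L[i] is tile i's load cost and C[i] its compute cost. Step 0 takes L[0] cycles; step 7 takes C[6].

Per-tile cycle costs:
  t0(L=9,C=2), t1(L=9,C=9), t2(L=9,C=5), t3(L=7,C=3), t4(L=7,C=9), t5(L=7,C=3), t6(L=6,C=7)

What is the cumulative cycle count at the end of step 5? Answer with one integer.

  0. 9=9c; end=9; A:t0 B:-
  1. max(9,2)=9c; end=18; A:t0 B:t1
  2. max(9,9)=9c; end=27; A:t2 B:t1
  3. max(7,5)=7c; end=34; A:t2 B:t3
  4. max(7,3)=7c; end=41; A:t4 B:t3
  5. max(7,9)=9c; end=50; A:t4 B:t5
  6. max(6,3)=6c; end=56; A:t6 B:t5
  7. 7=7c; end=63; A:t6 B:t5

end_cycle[5] = 50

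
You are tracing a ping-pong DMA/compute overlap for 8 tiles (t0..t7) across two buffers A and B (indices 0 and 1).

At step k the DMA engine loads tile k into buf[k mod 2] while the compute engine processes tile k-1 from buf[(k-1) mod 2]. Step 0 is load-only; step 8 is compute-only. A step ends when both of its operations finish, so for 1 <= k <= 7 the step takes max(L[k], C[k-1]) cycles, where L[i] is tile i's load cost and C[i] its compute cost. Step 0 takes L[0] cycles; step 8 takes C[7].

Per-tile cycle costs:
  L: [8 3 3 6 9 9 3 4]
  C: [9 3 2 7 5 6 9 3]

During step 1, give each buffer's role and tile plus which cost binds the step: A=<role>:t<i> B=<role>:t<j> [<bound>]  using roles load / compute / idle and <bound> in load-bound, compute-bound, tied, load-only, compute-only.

step 0: L[0]=8 → dur=8, Σ=8 | A=load:t0 B=idle [load-only]
step 1: L[1]=3 C[0]=9 → dur=9, Σ=17 | A=compute:t0 B=load:t1 [compute-bound]
step 2: L[2]=3 C[1]=3 → dur=3, Σ=20 | A=load:t2 B=compute:t1 [tied]
step 3: L[3]=6 C[2]=2 → dur=6, Σ=26 | A=compute:t2 B=load:t3 [load-bound]
step 4: L[4]=9 C[3]=7 → dur=9, Σ=35 | A=load:t4 B=compute:t3 [load-bound]
step 5: L[5]=9 C[4]=5 → dur=9, Σ=44 | A=compute:t4 B=load:t5 [load-bound]
step 6: L[6]=3 C[5]=6 → dur=6, Σ=50 | A=load:t6 B=compute:t5 [compute-bound]
step 7: L[7]=4 C[6]=9 → dur=9, Σ=59 | A=compute:t6 B=load:t7 [compute-bound]
step 8: C[7]=3 → dur=3, Σ=62 | A=idle B=compute:t7 [compute-only]

step 1: A=compute:t0 B=load:t1 [compute-bound]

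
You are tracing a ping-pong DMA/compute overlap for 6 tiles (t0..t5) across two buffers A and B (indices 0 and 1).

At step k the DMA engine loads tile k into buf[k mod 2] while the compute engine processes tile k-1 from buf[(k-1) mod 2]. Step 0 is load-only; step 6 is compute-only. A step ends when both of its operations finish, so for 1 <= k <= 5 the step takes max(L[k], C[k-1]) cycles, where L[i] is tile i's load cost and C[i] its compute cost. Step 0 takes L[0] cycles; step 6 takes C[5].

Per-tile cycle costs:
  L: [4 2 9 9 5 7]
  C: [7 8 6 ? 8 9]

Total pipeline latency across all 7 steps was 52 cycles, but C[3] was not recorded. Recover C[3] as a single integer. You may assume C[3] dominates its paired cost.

C[3] = 6

step 0 → dur = L[0]=4 = 4
step 1 → dur = max(L[1]=2, C[0]=7) = 7
step 2 → dur = max(L[2]=9, C[1]=8) = 9
step 3 → dur = max(L[3]=9, C[2]=6) = 9
step 4 → dur = max(L[4]=5, C[3]=?) = C[3]  (unknown; binding)
step 5 → dur = max(L[5]=7, C[4]=8) = 8
step 6 → dur = C[5]=9 = 9
sum of known step durations = 46
dur[4] = total - known = 52 - 46 = 6
C[3] is the binding max in step 4, so C[3] = dur[4] = 6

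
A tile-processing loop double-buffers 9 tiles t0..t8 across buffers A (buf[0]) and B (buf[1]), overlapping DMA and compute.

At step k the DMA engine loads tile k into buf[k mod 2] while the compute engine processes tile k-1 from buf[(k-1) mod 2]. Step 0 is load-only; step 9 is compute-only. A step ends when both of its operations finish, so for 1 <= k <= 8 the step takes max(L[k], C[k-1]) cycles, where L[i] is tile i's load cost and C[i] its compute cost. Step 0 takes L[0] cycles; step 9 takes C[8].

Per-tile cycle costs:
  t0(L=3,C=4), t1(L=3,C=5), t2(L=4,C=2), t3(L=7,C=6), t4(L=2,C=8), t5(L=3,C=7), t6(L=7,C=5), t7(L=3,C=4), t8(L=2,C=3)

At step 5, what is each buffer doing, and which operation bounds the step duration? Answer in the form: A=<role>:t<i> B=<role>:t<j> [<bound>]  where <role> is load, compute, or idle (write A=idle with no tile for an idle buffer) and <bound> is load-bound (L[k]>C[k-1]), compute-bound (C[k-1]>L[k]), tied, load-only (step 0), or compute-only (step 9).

step 5: A=compute:t4 B=load:t5 [compute-bound]

[0] DMA t0→A (3c) ∥ CU idle ⇒ 3c, clock 3
[1] DMA t1→B (3c) ∥ CU A:t0 (4c) ⇒ 4c, clock 7
[2] DMA t2→A (4c) ∥ CU B:t1 (5c) ⇒ 5c, clock 12
[3] DMA t3→B (7c) ∥ CU A:t2 (2c) ⇒ 7c, clock 19
[4] DMA t4→A (2c) ∥ CU B:t3 (6c) ⇒ 6c, clock 25
[5] DMA t5→B (3c) ∥ CU A:t4 (8c) ⇒ 8c, clock 33
[6] DMA t6→A (7c) ∥ CU B:t5 (7c) ⇒ 7c, clock 40
[7] DMA t7→B (3c) ∥ CU A:t6 (5c) ⇒ 5c, clock 45
[8] DMA t8→A (2c) ∥ CU B:t7 (4c) ⇒ 4c, clock 49
[9] DMA idle ∥ CU A:t8 (3c) ⇒ 3c, clock 52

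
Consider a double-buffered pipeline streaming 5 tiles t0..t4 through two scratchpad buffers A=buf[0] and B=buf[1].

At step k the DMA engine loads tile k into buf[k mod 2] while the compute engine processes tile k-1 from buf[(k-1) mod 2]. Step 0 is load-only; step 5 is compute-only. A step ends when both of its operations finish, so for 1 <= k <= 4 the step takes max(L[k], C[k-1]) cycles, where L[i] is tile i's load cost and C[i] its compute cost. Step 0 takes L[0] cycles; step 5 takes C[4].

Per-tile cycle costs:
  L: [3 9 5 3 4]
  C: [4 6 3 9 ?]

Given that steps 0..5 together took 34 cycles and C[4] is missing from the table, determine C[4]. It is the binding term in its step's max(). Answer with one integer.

step 0: dur = L[0]=3 = 3
step 1: dur = max(L[1]=9, C[0]=4) = 9
step 2: dur = max(L[2]=5, C[1]=6) = 6
step 3: dur = max(L[3]=3, C[2]=3) = 3
step 4: dur = max(L[4]=4, C[3]=9) = 9
step 5: dur = C[4]=? = C[4]  (unknown; binding)
sum of known step durations = 30
dur[5] = total - known = 34 - 30 = 4
C[4] is the binding max in step 5, so C[4] = dur[5] = 4

C[4] = 4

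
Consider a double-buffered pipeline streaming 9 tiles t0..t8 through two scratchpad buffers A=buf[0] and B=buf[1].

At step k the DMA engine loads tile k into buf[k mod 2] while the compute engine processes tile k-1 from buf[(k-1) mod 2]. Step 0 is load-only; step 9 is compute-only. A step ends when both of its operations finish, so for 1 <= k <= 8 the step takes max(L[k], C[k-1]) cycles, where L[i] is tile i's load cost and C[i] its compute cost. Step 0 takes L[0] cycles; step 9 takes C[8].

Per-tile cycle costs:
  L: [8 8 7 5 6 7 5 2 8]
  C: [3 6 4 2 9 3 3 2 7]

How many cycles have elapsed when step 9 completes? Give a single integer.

end_cycle[9] = 66

  0. 8=8c; end=8; A:t0 B:-
  1. max(8,3)=8c; end=16; A:t0 B:t1
  2. max(7,6)=7c; end=23; A:t2 B:t1
  3. max(5,4)=5c; end=28; A:t2 B:t3
  4. max(6,2)=6c; end=34; A:t4 B:t3
  5. max(7,9)=9c; end=43; A:t4 B:t5
  6. max(5,3)=5c; end=48; A:t6 B:t5
  7. max(2,3)=3c; end=51; A:t6 B:t7
  8. max(8,2)=8c; end=59; A:t8 B:t7
  9. 7=7c; end=66; A:t8 B:t7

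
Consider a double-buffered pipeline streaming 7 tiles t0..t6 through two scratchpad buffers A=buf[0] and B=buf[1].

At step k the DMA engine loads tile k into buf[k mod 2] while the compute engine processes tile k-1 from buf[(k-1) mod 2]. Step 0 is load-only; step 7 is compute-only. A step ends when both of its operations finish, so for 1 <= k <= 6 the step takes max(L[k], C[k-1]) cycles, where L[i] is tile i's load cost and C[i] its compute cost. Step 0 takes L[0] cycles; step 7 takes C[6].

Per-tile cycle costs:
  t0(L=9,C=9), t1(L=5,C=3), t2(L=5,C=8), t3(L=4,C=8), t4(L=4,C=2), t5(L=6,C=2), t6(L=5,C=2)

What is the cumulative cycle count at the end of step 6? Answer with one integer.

step 0: L[0]=9 → dur=9, Σ=9 | A=load:t0 B=idle [load-only]
step 1: L[1]=5 C[0]=9 → dur=9, Σ=18 | A=compute:t0 B=load:t1 [compute-bound]
step 2: L[2]=5 C[1]=3 → dur=5, Σ=23 | A=load:t2 B=compute:t1 [load-bound]
step 3: L[3]=4 C[2]=8 → dur=8, Σ=31 | A=compute:t2 B=load:t3 [compute-bound]
step 4: L[4]=4 C[3]=8 → dur=8, Σ=39 | A=load:t4 B=compute:t3 [compute-bound]
step 5: L[5]=6 C[4]=2 → dur=6, Σ=45 | A=compute:t4 B=load:t5 [load-bound]
step 6: L[6]=5 C[5]=2 → dur=5, Σ=50 | A=load:t6 B=compute:t5 [load-bound]
step 7: C[6]=2 → dur=2, Σ=52 | A=compute:t6 B=idle [compute-only]

end_cycle[6] = 50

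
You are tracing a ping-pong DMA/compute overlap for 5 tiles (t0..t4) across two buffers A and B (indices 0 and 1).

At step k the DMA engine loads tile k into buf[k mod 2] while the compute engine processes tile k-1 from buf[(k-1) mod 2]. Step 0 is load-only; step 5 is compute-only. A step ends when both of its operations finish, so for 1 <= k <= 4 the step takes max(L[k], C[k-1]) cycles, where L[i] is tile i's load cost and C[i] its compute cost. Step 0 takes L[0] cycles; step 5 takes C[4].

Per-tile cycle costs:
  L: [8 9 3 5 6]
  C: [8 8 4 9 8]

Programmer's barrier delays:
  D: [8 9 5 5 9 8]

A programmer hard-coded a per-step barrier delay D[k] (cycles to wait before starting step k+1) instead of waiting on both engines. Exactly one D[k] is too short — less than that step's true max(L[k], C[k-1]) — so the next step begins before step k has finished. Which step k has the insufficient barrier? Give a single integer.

hazard at step 2

[0] required=L[0]=8=8 vs D=8 ok
[1] required=max(L[1]=9,C[0]=8)=9 vs D=9 ok
[2] required=max(L[2]=3,C[1]=8)=8 vs D=5 SHORT
[3] required=max(L[3]=5,C[2]=4)=5 vs D=5 ok
[4] required=max(L[4]=6,C[3]=9)=9 vs D=9 ok
[5] required=C[4]=8=8 vs D=8 ok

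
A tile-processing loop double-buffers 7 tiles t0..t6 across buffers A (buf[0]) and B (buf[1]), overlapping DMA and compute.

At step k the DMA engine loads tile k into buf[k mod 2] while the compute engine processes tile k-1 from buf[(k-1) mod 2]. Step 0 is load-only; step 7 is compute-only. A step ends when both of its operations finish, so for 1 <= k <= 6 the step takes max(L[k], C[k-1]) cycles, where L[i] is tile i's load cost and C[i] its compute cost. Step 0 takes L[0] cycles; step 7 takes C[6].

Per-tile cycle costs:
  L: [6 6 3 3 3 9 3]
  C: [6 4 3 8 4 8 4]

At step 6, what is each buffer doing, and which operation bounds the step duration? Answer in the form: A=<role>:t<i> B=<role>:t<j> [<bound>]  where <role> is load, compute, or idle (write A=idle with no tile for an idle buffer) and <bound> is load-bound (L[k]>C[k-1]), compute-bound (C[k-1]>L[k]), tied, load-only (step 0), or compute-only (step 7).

  0. 6=6c; end=6; A:t0 B:-
  1. max(6,6)=6c; end=12; A:t0 B:t1
  2. max(3,4)=4c; end=16; A:t2 B:t1
  3. max(3,3)=3c; end=19; A:t2 B:t3
  4. max(3,8)=8c; end=27; A:t4 B:t3
  5. max(9,4)=9c; end=36; A:t4 B:t5
  6. max(3,8)=8c; end=44; A:t6 B:t5
  7. 4=4c; end=48; A:t6 B:t5

step 6: A=load:t6 B=compute:t5 [compute-bound]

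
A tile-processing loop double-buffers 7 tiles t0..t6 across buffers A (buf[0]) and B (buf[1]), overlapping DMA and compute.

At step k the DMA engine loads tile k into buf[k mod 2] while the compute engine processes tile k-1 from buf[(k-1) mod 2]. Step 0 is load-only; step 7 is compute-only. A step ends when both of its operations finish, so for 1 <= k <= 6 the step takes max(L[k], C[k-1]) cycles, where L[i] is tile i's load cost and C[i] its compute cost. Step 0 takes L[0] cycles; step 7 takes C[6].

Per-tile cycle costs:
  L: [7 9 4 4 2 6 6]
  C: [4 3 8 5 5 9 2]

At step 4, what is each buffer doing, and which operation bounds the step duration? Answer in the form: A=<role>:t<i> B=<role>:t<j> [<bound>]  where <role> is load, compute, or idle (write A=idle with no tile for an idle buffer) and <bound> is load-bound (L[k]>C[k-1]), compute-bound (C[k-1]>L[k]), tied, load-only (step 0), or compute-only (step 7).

k=0 load=t0/7c comp=- wait=7 total=7
k=1 load=t1/9c comp=t0/4c wait=9 total=16
k=2 load=t2/4c comp=t1/3c wait=4 total=20
k=3 load=t3/4c comp=t2/8c wait=8 total=28
k=4 load=t4/2c comp=t3/5c wait=5 total=33
k=5 load=t5/6c comp=t4/5c wait=6 total=39
k=6 load=t6/6c comp=t5/9c wait=9 total=48
k=7 load=- comp=t6/2c wait=2 total=50

step 4: A=load:t4 B=compute:t3 [compute-bound]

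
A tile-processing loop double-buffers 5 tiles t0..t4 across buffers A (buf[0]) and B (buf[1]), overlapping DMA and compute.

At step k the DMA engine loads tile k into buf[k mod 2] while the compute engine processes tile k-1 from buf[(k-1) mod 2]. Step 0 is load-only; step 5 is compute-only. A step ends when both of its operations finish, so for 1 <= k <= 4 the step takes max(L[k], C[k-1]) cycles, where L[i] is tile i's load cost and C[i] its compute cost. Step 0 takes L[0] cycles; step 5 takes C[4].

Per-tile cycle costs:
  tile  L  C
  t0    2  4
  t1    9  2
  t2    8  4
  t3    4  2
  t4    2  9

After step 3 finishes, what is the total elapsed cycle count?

step 0: L[0]=2 → dur=2, Σ=2 | A=load:t0 B=idle [load-only]
step 1: L[1]=9 C[0]=4 → dur=9, Σ=11 | A=compute:t0 B=load:t1 [load-bound]
step 2: L[2]=8 C[1]=2 → dur=8, Σ=19 | A=load:t2 B=compute:t1 [load-bound]
step 3: L[3]=4 C[2]=4 → dur=4, Σ=23 | A=compute:t2 B=load:t3 [tied]
step 4: L[4]=2 C[3]=2 → dur=2, Σ=25 | A=load:t4 B=compute:t3 [tied]
step 5: C[4]=9 → dur=9, Σ=34 | A=compute:t4 B=idle [compute-only]

end_cycle[3] = 23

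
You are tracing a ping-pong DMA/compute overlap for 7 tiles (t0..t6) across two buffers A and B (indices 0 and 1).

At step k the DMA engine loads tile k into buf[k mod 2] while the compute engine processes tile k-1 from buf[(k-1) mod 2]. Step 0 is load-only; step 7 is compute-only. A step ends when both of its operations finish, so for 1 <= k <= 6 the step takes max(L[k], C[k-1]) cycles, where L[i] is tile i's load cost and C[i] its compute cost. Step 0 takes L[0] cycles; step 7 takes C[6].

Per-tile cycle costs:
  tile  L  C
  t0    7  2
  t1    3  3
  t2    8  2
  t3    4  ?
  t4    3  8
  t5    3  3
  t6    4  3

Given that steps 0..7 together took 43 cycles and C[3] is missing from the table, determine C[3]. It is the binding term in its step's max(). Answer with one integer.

step 0 | dur = L[0]=7 = 7
step 1 | dur = max(L[1]=3, C[0]=2) = 3
step 2 | dur = max(L[2]=8, C[1]=3) = 8
step 3 | dur = max(L[3]=4, C[2]=2) = 4
step 4 | dur = max(L[4]=3, C[3]=?) = C[3]  (unknown; binding)
step 5 | dur = max(L[5]=3, C[4]=8) = 8
step 6 | dur = max(L[6]=4, C[5]=3) = 4
step 7 | dur = C[6]=3 = 3
sum of known step durations = 37
dur[4] = total - known = 43 - 37 = 6
C[3] is the binding max in step 4, so C[3] = dur[4] = 6

C[3] = 6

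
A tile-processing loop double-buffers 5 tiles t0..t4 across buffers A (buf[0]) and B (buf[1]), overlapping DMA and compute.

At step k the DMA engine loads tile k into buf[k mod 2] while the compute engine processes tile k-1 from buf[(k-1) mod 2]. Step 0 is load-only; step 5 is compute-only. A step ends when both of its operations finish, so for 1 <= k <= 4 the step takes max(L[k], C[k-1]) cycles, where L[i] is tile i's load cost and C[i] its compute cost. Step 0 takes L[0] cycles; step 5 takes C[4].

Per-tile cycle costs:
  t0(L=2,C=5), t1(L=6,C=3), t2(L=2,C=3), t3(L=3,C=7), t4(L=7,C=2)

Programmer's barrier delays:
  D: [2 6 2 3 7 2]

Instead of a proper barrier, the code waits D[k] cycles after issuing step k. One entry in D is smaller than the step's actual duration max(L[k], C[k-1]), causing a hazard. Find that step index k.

[0] required=L[0]=2=2 vs D=2 ok
[1] required=max(L[1]=6,C[0]=5)=6 vs D=6 ok
[2] required=max(L[2]=2,C[1]=3)=3 vs D=2 SHORT
[3] required=max(L[3]=3,C[2]=3)=3 vs D=3 ok
[4] required=max(L[4]=7,C[3]=7)=7 vs D=7 ok
[5] required=C[4]=2=2 vs D=2 ok

hazard at step 2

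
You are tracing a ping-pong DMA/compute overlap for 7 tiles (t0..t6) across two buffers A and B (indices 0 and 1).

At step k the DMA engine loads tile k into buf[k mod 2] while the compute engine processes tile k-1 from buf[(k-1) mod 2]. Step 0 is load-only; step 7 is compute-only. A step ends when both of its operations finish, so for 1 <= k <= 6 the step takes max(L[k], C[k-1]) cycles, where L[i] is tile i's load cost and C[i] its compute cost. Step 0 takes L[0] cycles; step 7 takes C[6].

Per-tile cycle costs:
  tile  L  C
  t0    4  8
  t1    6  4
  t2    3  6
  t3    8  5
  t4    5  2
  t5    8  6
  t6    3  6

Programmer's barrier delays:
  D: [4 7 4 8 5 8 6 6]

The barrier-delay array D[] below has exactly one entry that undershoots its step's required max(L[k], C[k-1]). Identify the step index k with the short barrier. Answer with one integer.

hazard at step 1

step 0: need L[0]=4 = 4; D[0]=4 ok
step 1: need max(L[1]=6,C[0]=8) = 8; D[1]=7 SHORT
step 2: need max(L[2]=3,C[1]=4) = 4; D[2]=4 ok
step 3: need max(L[3]=8,C[2]=6) = 8; D[3]=8 ok
step 4: need max(L[4]=5,C[3]=5) = 5; D[4]=5 ok
step 5: need max(L[5]=8,C[4]=2) = 8; D[5]=8 ok
step 6: need max(L[6]=3,C[5]=6) = 6; D[6]=6 ok
step 7: need C[6]=6 = 6; D[7]=6 ok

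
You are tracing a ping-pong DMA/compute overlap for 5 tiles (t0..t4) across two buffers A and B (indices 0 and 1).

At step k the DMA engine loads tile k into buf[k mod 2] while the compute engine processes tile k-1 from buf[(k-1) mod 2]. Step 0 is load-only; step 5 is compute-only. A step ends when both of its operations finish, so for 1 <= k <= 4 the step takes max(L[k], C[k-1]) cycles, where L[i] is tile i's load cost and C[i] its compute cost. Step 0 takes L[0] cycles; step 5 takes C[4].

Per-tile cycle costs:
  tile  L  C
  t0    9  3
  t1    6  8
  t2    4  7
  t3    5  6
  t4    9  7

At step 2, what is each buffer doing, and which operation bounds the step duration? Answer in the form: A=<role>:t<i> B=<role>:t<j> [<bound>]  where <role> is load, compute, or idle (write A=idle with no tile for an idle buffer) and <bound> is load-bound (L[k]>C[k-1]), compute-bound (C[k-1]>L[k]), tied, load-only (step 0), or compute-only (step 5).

step 2: A=load:t2 B=compute:t1 [compute-bound]

k=0 load=t0/9c comp=- wait=9 total=9
k=1 load=t1/6c comp=t0/3c wait=6 total=15
k=2 load=t2/4c comp=t1/8c wait=8 total=23
k=3 load=t3/5c comp=t2/7c wait=7 total=30
k=4 load=t4/9c comp=t3/6c wait=9 total=39
k=5 load=- comp=t4/7c wait=7 total=46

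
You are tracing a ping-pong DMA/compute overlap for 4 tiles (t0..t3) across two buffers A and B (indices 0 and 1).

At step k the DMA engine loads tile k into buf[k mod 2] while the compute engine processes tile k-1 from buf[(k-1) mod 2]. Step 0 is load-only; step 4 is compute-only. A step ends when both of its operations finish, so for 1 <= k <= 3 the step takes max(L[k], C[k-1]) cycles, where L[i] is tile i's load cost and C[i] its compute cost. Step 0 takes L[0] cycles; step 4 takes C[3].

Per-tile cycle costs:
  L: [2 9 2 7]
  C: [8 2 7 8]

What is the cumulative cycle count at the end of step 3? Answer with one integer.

end_cycle[3] = 20

k=0 load=t0/2c comp=- wait=2 total=2
k=1 load=t1/9c comp=t0/8c wait=9 total=11
k=2 load=t2/2c comp=t1/2c wait=2 total=13
k=3 load=t3/7c comp=t2/7c wait=7 total=20
k=4 load=- comp=t3/8c wait=8 total=28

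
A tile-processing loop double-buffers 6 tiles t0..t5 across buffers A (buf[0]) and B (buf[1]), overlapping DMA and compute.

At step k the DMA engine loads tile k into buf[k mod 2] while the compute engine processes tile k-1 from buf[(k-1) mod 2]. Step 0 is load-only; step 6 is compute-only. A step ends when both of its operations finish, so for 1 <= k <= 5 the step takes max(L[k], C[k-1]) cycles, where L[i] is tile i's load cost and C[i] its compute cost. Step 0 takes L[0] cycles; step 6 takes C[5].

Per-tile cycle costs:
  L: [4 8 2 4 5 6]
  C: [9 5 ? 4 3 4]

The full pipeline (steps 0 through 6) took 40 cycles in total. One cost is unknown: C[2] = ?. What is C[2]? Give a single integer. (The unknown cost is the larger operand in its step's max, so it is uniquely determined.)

C[2] = 7

step 0 → dur = L[0]=4 = 4
step 1 → dur = max(L[1]=8, C[0]=9) = 9
step 2 → dur = max(L[2]=2, C[1]=5) = 5
step 3 → dur = max(L[3]=4, C[2]=?) = C[2]  (unknown; binding)
step 4 → dur = max(L[4]=5, C[3]=4) = 5
step 5 → dur = max(L[5]=6, C[4]=3) = 6
step 6 → dur = C[5]=4 = 4
sum of known step durations = 33
dur[3] = total - known = 40 - 33 = 7
C[2] is the binding max in step 3, so C[2] = dur[3] = 7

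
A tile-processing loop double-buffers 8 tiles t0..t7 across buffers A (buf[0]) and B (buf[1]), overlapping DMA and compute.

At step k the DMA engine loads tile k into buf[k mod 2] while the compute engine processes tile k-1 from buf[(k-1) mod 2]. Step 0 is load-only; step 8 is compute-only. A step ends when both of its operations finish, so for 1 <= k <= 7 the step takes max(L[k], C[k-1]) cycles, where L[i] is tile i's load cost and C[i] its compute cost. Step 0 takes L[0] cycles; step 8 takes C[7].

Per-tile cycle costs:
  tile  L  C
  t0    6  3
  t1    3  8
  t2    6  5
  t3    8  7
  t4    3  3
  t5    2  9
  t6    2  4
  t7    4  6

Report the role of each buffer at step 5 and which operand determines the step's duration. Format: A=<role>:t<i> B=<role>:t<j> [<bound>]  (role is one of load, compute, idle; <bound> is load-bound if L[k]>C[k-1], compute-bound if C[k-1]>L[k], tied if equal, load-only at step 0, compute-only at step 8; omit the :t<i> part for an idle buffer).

step 5: A=compute:t4 B=load:t5 [compute-bound]

  0. 6=6c; end=6; A:t0 B:-
  1. max(3,3)=3c; end=9; A:t0 B:t1
  2. max(6,8)=8c; end=17; A:t2 B:t1
  3. max(8,5)=8c; end=25; A:t2 B:t3
  4. max(3,7)=7c; end=32; A:t4 B:t3
  5. max(2,3)=3c; end=35; A:t4 B:t5
  6. max(2,9)=9c; end=44; A:t6 B:t5
  7. max(4,4)=4c; end=48; A:t6 B:t7
  8. 6=6c; end=54; A:t6 B:t7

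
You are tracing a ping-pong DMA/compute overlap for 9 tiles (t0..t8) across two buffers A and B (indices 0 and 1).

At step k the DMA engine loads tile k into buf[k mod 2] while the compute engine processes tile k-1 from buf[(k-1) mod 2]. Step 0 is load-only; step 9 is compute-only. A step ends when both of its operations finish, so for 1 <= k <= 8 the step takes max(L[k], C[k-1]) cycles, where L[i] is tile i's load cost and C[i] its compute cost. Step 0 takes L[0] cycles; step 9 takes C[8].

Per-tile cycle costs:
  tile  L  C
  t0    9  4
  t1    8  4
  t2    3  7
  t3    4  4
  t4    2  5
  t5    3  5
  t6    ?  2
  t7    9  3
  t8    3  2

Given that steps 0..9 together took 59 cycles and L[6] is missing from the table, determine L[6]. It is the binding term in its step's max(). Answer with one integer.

L[6] = 8

step 0 = dur = L[0]=9 = 9
step 1 = dur = max(L[1]=8, C[0]=4) = 8
step 2 = dur = max(L[2]=3, C[1]=4) = 4
step 3 = dur = max(L[3]=4, C[2]=7) = 7
step 4 = dur = max(L[4]=2, C[3]=4) = 4
step 5 = dur = max(L[5]=3, C[4]=5) = 5
step 6 = dur = max(L[6]=?, C[5]=5) = L[6]  (unknown; binding)
step 7 = dur = max(L[7]=9, C[6]=2) = 9
step 8 = dur = max(L[8]=3, C[7]=3) = 3
step 9 = dur = C[8]=2 = 2
sum of known step durations = 51
dur[6] = total - known = 59 - 51 = 8
L[6] is the binding max in step 6, so L[6] = dur[6] = 8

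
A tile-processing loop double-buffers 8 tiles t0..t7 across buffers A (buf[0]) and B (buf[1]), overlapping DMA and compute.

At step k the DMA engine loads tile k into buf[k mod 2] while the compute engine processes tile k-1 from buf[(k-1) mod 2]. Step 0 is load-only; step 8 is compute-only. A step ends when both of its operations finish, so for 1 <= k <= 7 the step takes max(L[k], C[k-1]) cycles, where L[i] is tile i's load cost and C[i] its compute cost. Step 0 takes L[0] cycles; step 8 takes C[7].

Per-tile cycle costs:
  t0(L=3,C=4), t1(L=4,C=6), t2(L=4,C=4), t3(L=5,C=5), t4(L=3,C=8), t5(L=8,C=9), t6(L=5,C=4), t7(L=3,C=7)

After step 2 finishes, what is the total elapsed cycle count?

step 0: L[0]=3 → dur=3, Σ=3 | A=load:t0 B=idle [load-only]
step 1: L[1]=4 C[0]=4 → dur=4, Σ=7 | A=compute:t0 B=load:t1 [tied]
step 2: L[2]=4 C[1]=6 → dur=6, Σ=13 | A=load:t2 B=compute:t1 [compute-bound]
step 3: L[3]=5 C[2]=4 → dur=5, Σ=18 | A=compute:t2 B=load:t3 [load-bound]
step 4: L[4]=3 C[3]=5 → dur=5, Σ=23 | A=load:t4 B=compute:t3 [compute-bound]
step 5: L[5]=8 C[4]=8 → dur=8, Σ=31 | A=compute:t4 B=load:t5 [tied]
step 6: L[6]=5 C[5]=9 → dur=9, Σ=40 | A=load:t6 B=compute:t5 [compute-bound]
step 7: L[7]=3 C[6]=4 → dur=4, Σ=44 | A=compute:t6 B=load:t7 [compute-bound]
step 8: C[7]=7 → dur=7, Σ=51 | A=idle B=compute:t7 [compute-only]

end_cycle[2] = 13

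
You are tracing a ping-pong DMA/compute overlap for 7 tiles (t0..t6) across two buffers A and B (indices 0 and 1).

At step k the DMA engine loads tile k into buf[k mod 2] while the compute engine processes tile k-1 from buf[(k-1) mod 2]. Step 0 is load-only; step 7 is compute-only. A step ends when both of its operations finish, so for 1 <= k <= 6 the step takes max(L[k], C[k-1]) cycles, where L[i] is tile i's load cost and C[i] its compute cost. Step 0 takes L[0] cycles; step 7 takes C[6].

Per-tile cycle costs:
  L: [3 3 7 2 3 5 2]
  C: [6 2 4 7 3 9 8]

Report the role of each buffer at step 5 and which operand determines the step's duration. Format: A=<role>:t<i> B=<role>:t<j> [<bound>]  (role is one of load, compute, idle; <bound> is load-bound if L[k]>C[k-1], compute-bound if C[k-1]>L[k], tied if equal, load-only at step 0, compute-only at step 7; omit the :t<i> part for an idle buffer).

  0. 3=3c; end=3; A:t0 B:-
  1. max(3,6)=6c; end=9; A:t0 B:t1
  2. max(7,2)=7c; end=16; A:t2 B:t1
  3. max(2,4)=4c; end=20; A:t2 B:t3
  4. max(3,7)=7c; end=27; A:t4 B:t3
  5. max(5,3)=5c; end=32; A:t4 B:t5
  6. max(2,9)=9c; end=41; A:t6 B:t5
  7. 8=8c; end=49; A:t6 B:t5

step 5: A=compute:t4 B=load:t5 [load-bound]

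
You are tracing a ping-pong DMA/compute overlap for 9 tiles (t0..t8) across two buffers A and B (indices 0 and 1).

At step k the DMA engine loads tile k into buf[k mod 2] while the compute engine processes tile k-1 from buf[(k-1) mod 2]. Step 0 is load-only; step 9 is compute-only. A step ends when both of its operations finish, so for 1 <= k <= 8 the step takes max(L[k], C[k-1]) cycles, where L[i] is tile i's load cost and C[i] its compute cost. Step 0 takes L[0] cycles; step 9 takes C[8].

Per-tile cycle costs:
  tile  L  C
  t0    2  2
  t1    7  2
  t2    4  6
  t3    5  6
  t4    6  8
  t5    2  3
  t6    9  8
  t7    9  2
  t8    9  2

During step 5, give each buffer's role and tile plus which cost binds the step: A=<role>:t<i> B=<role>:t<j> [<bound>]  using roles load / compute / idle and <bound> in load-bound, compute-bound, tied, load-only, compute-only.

step 5: A=compute:t4 B=load:t5 [compute-bound]

[0] DMA t0→A (2c) ∥ CU idle ⇒ 2c, clock 2
[1] DMA t1→B (7c) ∥ CU A:t0 (2c) ⇒ 7c, clock 9
[2] DMA t2→A (4c) ∥ CU B:t1 (2c) ⇒ 4c, clock 13
[3] DMA t3→B (5c) ∥ CU A:t2 (6c) ⇒ 6c, clock 19
[4] DMA t4→A (6c) ∥ CU B:t3 (6c) ⇒ 6c, clock 25
[5] DMA t5→B (2c) ∥ CU A:t4 (8c) ⇒ 8c, clock 33
[6] DMA t6→A (9c) ∥ CU B:t5 (3c) ⇒ 9c, clock 42
[7] DMA t7→B (9c) ∥ CU A:t6 (8c) ⇒ 9c, clock 51
[8] DMA t8→A (9c) ∥ CU B:t7 (2c) ⇒ 9c, clock 60
[9] DMA idle ∥ CU A:t8 (2c) ⇒ 2c, clock 62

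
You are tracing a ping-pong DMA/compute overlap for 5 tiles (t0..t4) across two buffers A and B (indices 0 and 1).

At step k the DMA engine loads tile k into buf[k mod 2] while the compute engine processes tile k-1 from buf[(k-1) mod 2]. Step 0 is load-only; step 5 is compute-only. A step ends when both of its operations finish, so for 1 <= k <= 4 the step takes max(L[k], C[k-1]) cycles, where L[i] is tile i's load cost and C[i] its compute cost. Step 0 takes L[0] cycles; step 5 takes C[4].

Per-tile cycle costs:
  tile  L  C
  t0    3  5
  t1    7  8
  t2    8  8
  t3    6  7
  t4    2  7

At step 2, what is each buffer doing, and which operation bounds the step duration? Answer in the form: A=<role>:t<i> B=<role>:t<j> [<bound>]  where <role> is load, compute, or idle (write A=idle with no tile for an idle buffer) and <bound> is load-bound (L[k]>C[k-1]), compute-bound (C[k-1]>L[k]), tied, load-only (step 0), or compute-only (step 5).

step 2: A=load:t2 B=compute:t1 [tied]

[0] DMA t0→A (3c) ∥ CU idle ⇒ 3c, clock 3
[1] DMA t1→B (7c) ∥ CU A:t0 (5c) ⇒ 7c, clock 10
[2] DMA t2→A (8c) ∥ CU B:t1 (8c) ⇒ 8c, clock 18
[3] DMA t3→B (6c) ∥ CU A:t2 (8c) ⇒ 8c, clock 26
[4] DMA t4→A (2c) ∥ CU B:t3 (7c) ⇒ 7c, clock 33
[5] DMA idle ∥ CU A:t4 (7c) ⇒ 7c, clock 40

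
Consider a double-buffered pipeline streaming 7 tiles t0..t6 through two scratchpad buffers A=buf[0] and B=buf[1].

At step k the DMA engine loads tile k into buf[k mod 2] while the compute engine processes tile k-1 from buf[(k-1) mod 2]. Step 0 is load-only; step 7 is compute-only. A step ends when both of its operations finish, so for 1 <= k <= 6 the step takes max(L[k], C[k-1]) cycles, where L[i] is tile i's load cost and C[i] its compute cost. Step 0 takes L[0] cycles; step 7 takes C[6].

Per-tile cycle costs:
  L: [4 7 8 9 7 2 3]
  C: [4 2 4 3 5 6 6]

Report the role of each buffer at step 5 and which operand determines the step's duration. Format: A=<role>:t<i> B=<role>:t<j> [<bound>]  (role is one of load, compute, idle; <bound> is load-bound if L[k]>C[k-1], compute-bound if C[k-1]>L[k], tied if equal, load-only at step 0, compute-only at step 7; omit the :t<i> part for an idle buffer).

[0] DMA t0→A (4c) ∥ CU idle ⇒ 4c, clock 4
[1] DMA t1→B (7c) ∥ CU A:t0 (4c) ⇒ 7c, clock 11
[2] DMA t2→A (8c) ∥ CU B:t1 (2c) ⇒ 8c, clock 19
[3] DMA t3→B (9c) ∥ CU A:t2 (4c) ⇒ 9c, clock 28
[4] DMA t4→A (7c) ∥ CU B:t3 (3c) ⇒ 7c, clock 35
[5] DMA t5→B (2c) ∥ CU A:t4 (5c) ⇒ 5c, clock 40
[6] DMA t6→A (3c) ∥ CU B:t5 (6c) ⇒ 6c, clock 46
[7] DMA idle ∥ CU A:t6 (6c) ⇒ 6c, clock 52

step 5: A=compute:t4 B=load:t5 [compute-bound]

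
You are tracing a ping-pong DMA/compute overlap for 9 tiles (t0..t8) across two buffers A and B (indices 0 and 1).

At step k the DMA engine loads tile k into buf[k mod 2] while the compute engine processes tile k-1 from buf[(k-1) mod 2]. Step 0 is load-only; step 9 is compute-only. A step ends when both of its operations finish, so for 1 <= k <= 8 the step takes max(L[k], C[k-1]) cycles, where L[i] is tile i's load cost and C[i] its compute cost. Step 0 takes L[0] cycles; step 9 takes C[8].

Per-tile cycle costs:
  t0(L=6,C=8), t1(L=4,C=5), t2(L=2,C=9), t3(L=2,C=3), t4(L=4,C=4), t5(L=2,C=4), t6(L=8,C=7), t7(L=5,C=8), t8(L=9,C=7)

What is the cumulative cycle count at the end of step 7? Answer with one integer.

[0] DMA t0→A (6c) ∥ CU idle ⇒ 6c, clock 6
[1] DMA t1→B (4c) ∥ CU A:t0 (8c) ⇒ 8c, clock 14
[2] DMA t2→A (2c) ∥ CU B:t1 (5c) ⇒ 5c, clock 19
[3] DMA t3→B (2c) ∥ CU A:t2 (9c) ⇒ 9c, clock 28
[4] DMA t4→A (4c) ∥ CU B:t3 (3c) ⇒ 4c, clock 32
[5] DMA t5→B (2c) ∥ CU A:t4 (4c) ⇒ 4c, clock 36
[6] DMA t6→A (8c) ∥ CU B:t5 (4c) ⇒ 8c, clock 44
[7] DMA t7→B (5c) ∥ CU A:t6 (7c) ⇒ 7c, clock 51
[8] DMA t8→A (9c) ∥ CU B:t7 (8c) ⇒ 9c, clock 60
[9] DMA idle ∥ CU A:t8 (7c) ⇒ 7c, clock 67

end_cycle[7] = 51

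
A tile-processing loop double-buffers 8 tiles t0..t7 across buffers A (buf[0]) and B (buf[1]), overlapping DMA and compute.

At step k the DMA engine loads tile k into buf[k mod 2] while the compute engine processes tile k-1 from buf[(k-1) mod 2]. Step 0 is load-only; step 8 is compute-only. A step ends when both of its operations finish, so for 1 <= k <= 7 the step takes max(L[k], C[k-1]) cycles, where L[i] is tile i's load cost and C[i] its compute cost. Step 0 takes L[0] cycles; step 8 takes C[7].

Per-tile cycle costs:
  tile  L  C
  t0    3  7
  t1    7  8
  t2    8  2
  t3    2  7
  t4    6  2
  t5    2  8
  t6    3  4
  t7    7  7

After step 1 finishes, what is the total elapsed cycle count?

step 0: L[0]=3 → dur=3, Σ=3 | A=load:t0 B=idle [load-only]
step 1: L[1]=7 C[0]=7 → dur=7, Σ=10 | A=compute:t0 B=load:t1 [tied]
step 2: L[2]=8 C[1]=8 → dur=8, Σ=18 | A=load:t2 B=compute:t1 [tied]
step 3: L[3]=2 C[2]=2 → dur=2, Σ=20 | A=compute:t2 B=load:t3 [tied]
step 4: L[4]=6 C[3]=7 → dur=7, Σ=27 | A=load:t4 B=compute:t3 [compute-bound]
step 5: L[5]=2 C[4]=2 → dur=2, Σ=29 | A=compute:t4 B=load:t5 [tied]
step 6: L[6]=3 C[5]=8 → dur=8, Σ=37 | A=load:t6 B=compute:t5 [compute-bound]
step 7: L[7]=7 C[6]=4 → dur=7, Σ=44 | A=compute:t6 B=load:t7 [load-bound]
step 8: C[7]=7 → dur=7, Σ=51 | A=idle B=compute:t7 [compute-only]

end_cycle[1] = 10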